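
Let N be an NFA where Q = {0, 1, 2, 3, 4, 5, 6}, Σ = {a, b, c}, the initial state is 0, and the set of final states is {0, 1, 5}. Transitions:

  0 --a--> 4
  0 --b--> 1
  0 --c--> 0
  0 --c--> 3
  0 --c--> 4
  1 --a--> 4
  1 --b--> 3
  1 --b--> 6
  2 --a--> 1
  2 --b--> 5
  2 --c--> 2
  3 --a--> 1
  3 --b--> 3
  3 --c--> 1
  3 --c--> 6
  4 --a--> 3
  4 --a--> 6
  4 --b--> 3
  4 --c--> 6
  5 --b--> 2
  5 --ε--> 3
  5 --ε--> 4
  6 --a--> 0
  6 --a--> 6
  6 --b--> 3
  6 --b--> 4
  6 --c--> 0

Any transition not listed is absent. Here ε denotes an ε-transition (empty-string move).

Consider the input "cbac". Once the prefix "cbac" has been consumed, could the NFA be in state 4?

Start in {0}.
Read 'c': 0→{0, 3, 4}; now {0, 3, 4}.
Read 'b': 0→{1}, 3→{3}, 4→{3}; now {1, 3}.
Read 'a': 1→{4}, 3→{1}; now {1, 4}.
Read 'c': 1→∅, 4→{6}; now {6}.
State 4 is not in {6}.

No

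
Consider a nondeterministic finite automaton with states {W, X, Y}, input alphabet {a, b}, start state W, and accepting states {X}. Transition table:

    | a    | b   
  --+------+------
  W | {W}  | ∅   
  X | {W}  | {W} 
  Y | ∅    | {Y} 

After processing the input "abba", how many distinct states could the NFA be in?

Start in {W}.
Read 'a': W→{W}; now {W}.
Read 'b': W→∅; now ∅.
The set is empty and remains empty for the remaining 2 symbols.
That set has 0 states.

0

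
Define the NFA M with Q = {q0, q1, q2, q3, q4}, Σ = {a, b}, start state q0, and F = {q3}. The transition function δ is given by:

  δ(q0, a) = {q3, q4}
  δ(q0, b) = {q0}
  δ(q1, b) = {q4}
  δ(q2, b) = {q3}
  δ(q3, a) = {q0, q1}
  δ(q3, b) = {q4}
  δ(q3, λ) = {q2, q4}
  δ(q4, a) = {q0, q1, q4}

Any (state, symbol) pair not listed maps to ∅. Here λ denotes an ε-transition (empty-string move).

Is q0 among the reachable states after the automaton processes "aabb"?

Start in {q0}.
Read 'a': q0→{q3, q4}; union {q3, q4}; ε-closure = {q2, q3, q4}.
Read 'a': q2→∅, q3→{q0, q1}, q4→{q0, q1, q4}; now {q0, q1, q4}.
Read 'b': q0→{q0}, q1→{q4}, q4→∅; now {q0, q4}.
Read 'b': q0→{q0}, q4→∅; now {q0}.
State q0 is in {q0}.

Yes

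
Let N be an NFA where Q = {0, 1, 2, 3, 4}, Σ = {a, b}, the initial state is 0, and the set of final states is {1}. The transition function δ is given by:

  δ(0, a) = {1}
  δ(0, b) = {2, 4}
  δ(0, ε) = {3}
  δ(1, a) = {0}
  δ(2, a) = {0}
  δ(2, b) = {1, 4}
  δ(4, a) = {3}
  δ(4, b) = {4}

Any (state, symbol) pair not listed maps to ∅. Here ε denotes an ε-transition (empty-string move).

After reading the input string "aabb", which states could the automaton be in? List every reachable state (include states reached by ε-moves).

Start: ε-closure({0}) = {0, 3}.
Read 'a': {0, 3} → {1}.
Read 'a': {1} → {0, 3}.
Read 'b': {0, 3} → {2, 4}.
Read 'b': {2, 4} → {1, 4}.

{1, 4}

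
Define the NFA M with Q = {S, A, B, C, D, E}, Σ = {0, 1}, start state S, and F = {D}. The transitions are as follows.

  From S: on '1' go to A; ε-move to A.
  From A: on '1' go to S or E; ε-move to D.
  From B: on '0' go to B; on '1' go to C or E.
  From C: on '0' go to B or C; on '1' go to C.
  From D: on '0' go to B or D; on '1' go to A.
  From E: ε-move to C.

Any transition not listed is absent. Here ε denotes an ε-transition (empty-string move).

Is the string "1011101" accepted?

Start: ε-closure({S}) = {S, A, D}.
Read '1': S→{A}, A→{S, E}, D→{A}; union {S, A, E}; ε-closure = {S, A, C, D, E}.
Read '0': S→∅, A→∅, C→{B, C}, D→{B, D}, E→∅; now {B, C, D}.
Read '1': B→{C, E}, C→{C}, D→{A}; union {A, C, E}; ε-closure = {A, C, D, E}.
Read '1': A→{S, E}, C→{C}, D→{A}, E→∅; union {S, A, C, E}; ε-closure = {S, A, C, D, E}.
Read '1': S→{A}, A→{S, E}, C→{C}, D→{A}, E→∅; union {S, A, C, E}; ε-closure = {S, A, C, D, E}.
Read '0': S→∅, A→∅, C→{B, C}, D→{B, D}, E→∅; now {B, C, D}.
Read '1': B→{C, E}, C→{C}, D→{A}; union {A, C, E}; ε-closure = {A, C, D, E}.
The final set {A, C, D, E} contains the accepting state D.

Yes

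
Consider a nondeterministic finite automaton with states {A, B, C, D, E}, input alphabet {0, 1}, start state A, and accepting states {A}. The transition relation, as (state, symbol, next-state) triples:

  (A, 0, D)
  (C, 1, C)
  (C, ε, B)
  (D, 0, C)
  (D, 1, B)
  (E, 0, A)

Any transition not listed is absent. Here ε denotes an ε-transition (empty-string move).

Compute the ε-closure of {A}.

Begin with {A}.
No ε-moves leave this set, so the closure equals the set itself.

{A}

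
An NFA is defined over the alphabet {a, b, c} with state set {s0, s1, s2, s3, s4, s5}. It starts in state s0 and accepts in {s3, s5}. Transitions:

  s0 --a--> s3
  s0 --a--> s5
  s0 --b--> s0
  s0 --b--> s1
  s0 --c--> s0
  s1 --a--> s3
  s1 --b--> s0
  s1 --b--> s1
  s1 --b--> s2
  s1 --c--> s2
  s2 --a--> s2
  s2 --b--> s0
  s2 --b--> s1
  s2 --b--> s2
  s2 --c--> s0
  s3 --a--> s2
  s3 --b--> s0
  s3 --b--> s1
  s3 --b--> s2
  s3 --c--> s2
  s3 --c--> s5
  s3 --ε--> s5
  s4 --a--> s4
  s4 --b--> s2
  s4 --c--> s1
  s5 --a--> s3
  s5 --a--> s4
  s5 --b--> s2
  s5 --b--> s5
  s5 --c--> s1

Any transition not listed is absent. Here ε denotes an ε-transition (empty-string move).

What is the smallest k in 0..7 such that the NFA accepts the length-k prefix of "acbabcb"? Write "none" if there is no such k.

Start in {s0}.
Read 'a': s0→{s3, s5}; now {s3, s5}.
None of the earlier sets intersect F, but {s3, s5} does.

1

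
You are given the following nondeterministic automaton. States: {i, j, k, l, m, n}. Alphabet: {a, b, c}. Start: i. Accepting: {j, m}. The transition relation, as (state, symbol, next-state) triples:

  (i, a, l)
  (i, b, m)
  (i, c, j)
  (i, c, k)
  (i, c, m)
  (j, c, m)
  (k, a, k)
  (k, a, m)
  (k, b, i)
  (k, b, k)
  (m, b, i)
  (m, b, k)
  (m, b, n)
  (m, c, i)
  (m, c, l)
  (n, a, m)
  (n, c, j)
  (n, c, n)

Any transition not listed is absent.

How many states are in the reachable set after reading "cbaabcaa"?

2

Start in {i}.
Read 'c': {i} → {j, k, m}.
Read 'b': {j, k, m} → {i, k, n}.
Read 'a': {i, k, n} → {k, l, m}.
Read 'a': {k, l, m} → {k, m}.
Read 'b': {k, m} → {i, k, n}.
Read 'c': {i, k, n} → {j, k, m, n}.
Read 'a': {j, k, m, n} → {k, m}.
Read 'a': {k, m} → {k, m}.
That set has 2 states.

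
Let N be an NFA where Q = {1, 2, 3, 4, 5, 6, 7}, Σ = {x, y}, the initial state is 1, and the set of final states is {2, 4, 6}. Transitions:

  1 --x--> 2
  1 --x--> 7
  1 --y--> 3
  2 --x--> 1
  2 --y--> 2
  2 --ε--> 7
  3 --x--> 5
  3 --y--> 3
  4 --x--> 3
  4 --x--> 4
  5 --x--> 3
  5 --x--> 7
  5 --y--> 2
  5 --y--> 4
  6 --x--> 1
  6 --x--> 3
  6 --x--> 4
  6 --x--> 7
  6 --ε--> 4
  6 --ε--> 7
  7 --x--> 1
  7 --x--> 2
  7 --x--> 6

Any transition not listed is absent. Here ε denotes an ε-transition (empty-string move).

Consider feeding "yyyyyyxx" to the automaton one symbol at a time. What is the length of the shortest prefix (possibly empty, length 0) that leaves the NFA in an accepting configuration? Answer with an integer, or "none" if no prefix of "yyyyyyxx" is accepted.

none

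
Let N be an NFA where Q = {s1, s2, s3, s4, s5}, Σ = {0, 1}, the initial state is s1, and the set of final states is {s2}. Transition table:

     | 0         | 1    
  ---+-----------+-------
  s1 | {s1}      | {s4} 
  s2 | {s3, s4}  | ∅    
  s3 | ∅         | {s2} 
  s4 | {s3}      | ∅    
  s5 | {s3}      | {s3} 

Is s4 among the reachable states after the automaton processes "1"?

Yes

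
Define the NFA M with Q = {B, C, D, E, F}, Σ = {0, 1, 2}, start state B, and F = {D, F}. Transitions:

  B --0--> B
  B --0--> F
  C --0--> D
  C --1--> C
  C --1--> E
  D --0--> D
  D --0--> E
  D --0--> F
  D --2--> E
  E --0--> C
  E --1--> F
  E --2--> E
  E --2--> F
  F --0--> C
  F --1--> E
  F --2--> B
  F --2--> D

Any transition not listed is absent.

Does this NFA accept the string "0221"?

Yes

Start in {B}.
Read '0': B→{B, F}; now {B, F}.
Read '2': B→∅, F→{B, D}; now {B, D}.
Read '2': B→∅, D→{E}; now {E}.
Read '1': E→{F}; now {F}.
The final set {F} contains the accepting state F.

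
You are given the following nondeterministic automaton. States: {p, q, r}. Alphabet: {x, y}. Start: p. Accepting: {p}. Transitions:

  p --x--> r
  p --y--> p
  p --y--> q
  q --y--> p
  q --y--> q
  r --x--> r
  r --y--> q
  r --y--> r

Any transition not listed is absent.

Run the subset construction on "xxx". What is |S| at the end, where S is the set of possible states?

1

Start in {p}.
Read 'x': p→{r}; now {r}.
Read 'x': r→{r}; now {r}.
Read 'x': r→{r}; now {r}.
That set has 1 state.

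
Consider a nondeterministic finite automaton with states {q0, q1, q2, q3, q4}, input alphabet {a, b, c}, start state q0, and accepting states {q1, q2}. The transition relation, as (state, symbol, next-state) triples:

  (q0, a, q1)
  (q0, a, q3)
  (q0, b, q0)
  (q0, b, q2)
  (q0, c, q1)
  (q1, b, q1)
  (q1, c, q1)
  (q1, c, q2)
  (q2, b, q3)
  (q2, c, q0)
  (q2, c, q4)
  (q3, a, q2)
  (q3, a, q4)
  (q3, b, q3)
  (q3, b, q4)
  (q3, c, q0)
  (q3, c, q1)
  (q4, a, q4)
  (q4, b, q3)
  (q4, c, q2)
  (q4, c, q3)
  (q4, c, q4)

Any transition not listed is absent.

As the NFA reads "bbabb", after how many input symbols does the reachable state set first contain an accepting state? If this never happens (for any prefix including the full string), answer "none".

Start in {q0}.
Read 'b': q0→{q0, q2}; now {q0, q2}.
None of the earlier sets intersect F, but {q0, q2} does.

1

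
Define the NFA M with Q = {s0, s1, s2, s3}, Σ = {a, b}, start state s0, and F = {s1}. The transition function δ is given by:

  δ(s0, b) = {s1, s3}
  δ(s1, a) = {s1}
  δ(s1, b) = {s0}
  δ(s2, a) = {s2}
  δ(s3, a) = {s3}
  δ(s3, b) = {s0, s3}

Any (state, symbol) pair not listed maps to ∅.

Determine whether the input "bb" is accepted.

No

Start in {s0}.
Read 'b': {s0} → {s1, s3}.
Read 'b': {s1, s3} → {s0, s3}.
The final set {s0, s3} contains no accepting state.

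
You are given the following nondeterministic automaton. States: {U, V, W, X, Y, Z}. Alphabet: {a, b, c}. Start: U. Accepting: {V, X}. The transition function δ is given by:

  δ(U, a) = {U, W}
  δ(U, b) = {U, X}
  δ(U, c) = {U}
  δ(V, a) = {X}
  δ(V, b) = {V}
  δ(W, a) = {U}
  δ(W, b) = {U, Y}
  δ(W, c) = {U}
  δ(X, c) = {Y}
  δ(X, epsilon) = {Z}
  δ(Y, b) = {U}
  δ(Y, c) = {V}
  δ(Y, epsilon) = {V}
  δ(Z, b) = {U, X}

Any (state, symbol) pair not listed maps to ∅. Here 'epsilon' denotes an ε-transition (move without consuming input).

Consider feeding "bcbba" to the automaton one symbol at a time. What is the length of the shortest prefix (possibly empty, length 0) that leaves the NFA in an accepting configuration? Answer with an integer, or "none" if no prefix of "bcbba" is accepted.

Start in {U}.
Read 'b': {U} → {U, X, Z}.
None of the earlier sets intersect F, but {U, X, Z} does.

1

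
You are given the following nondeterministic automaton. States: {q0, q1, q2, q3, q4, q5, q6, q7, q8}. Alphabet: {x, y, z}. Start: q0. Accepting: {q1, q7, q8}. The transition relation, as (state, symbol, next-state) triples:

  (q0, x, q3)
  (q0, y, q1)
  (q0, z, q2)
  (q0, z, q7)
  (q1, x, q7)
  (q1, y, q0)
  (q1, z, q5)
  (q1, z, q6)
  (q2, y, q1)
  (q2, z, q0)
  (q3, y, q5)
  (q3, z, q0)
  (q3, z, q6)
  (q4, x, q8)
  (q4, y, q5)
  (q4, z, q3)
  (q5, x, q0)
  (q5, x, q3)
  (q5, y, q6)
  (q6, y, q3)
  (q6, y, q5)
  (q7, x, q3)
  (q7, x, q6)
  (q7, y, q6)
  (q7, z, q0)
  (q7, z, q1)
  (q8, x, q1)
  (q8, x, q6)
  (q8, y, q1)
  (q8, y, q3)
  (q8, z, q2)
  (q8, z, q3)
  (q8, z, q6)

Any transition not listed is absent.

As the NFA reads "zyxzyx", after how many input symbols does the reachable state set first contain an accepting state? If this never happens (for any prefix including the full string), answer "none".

Start in {q0}.
Read 'z': q0→{q2, q7}; now {q2, q7}.
None of the earlier sets intersect F, but {q2, q7} does.

1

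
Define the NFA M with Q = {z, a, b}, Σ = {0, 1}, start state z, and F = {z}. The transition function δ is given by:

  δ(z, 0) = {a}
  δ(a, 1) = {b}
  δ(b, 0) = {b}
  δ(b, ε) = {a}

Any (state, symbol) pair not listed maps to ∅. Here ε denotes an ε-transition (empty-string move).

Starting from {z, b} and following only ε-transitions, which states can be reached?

Begin with {z, b}.
ε-move b → a; add a.

{z, a, b}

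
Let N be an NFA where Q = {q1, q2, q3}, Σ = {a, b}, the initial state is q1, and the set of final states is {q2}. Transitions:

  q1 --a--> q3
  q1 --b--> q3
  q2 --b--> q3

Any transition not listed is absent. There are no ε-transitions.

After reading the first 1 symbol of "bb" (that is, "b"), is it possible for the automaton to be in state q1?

Start in {q1}.
Read 'b': {q1} → {q3}.
State q1 is not in {q3}.

No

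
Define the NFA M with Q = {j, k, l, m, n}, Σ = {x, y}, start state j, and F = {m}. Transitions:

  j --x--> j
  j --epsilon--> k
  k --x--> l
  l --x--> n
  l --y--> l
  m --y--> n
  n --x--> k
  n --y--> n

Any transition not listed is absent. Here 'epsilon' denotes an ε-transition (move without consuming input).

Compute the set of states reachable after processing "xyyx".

{n}

Start: ε-closure({j}) = {j, k}.
Read 'x': j→{j}, k→{l}; union {j, l}; ε-closure = {j, k, l}.
Read 'y': j→∅, k→∅, l→{l}; now {l}.
Read 'y': l→{l}; now {l}.
Read 'x': l→{n}; now {n}.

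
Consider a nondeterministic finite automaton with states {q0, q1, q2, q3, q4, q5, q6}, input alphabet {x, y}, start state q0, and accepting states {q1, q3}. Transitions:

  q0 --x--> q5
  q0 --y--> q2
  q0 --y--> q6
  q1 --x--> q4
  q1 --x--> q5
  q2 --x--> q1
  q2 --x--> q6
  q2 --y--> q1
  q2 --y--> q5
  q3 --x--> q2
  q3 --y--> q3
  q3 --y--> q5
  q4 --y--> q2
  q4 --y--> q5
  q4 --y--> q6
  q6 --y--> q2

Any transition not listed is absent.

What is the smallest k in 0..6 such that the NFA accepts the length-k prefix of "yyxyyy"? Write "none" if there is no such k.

2

Start in {q0}.
Read 'y': {q0} → {q2, q6}.
Read 'y': {q2, q6} → {q1, q2, q5}.
None of the earlier sets intersect F, but {q1, q2, q5} does.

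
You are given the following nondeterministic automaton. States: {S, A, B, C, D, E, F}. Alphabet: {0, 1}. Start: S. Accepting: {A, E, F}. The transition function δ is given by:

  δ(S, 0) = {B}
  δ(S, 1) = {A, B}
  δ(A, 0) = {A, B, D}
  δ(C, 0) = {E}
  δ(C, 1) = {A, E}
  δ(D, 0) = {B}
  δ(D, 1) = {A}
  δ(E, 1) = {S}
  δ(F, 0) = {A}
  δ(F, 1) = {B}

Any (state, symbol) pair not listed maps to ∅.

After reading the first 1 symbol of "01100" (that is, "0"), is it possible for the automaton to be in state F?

No

Start in {S}.
Read '0': {S} → {B}.
State F is not in {B}.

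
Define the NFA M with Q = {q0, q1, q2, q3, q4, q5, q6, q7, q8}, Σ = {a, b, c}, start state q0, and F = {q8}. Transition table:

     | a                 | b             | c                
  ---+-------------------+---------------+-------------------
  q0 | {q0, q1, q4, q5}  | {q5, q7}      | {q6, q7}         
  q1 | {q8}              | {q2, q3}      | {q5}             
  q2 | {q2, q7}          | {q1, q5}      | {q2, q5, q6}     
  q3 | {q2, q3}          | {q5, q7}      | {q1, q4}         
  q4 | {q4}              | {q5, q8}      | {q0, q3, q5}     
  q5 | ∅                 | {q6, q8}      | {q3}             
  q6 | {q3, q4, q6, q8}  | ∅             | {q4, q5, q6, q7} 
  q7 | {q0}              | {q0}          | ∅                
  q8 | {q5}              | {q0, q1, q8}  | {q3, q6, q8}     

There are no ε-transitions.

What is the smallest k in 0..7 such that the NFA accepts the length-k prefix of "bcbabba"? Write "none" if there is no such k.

6

Start in {q0}.
Read 'b': {q0} → {q5, q7}.
Read 'c': {q5, q7} → {q3}.
Read 'b': {q3} → {q5, q7}.
Read 'a': {q5, q7} → {q0}.
Read 'b': {q0} → {q5, q7}.
Read 'b': {q5, q7} → {q0, q6, q8}.
None of the earlier sets intersect F, but {q0, q6, q8} does.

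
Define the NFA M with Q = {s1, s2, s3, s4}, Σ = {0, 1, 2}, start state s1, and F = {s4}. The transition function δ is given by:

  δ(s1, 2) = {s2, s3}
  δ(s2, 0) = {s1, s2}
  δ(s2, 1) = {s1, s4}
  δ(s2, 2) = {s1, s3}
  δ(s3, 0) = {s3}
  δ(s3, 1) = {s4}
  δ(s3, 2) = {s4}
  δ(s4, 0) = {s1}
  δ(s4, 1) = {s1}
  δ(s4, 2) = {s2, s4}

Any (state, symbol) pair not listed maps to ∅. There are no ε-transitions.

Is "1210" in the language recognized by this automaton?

Start in {s1}.
Read '1': {s1} → ∅.
The set is empty and remains empty for the remaining 3 symbols.
The final set ∅ contains no accepting state.

No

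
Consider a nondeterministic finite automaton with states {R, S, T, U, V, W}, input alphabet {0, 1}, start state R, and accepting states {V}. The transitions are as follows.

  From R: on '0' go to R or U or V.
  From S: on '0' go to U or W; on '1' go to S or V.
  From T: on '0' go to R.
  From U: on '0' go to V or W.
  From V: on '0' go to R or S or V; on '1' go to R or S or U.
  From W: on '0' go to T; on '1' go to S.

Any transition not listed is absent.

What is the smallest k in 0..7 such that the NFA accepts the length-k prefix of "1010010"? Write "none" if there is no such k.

none

Start in {R}.
Read '1': {R} → ∅.
The set is empty and remains empty for the remaining 6 symbols.
No reachable set along the way intersects F.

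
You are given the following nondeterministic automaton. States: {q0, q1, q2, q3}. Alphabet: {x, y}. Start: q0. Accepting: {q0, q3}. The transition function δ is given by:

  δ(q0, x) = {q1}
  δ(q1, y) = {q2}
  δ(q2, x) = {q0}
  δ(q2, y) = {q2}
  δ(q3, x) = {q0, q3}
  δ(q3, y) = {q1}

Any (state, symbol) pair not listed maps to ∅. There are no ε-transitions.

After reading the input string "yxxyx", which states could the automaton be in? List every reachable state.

∅

Start in {q0}.
Read 'y': q0→∅; now ∅.
The set is empty and remains empty for the remaining 4 symbols.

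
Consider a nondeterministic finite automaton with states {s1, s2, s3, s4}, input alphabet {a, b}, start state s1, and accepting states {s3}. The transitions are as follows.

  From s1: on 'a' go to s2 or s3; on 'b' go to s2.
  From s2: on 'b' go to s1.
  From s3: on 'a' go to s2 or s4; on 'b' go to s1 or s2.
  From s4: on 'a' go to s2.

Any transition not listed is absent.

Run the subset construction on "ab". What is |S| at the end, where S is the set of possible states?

2

Start in {s1}.
Read 'a': s1→{s2, s3}; now {s2, s3}.
Read 'b': s2→{s1}, s3→{s1, s2}; now {s1, s2}.
That set has 2 states.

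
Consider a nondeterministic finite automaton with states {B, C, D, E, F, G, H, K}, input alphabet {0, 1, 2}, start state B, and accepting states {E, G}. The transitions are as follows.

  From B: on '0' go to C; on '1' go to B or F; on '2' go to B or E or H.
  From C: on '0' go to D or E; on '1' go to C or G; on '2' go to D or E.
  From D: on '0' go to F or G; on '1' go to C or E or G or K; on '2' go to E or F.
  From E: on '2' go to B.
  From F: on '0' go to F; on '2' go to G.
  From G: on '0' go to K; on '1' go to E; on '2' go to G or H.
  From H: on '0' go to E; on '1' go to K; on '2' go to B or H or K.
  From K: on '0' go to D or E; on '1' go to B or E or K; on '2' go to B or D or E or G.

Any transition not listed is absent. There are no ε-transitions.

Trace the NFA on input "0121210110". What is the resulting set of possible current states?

Start in {B}.
Read '0': {B} → {C}.
Read '1': {C} → {C, G}.
Read '2': {C, G} → {D, E, G, H}.
Read '1': {D, E, G, H} → {C, E, G, K}.
Read '2': {C, E, G, K} → {B, D, E, G, H}.
Read '1': {B, D, E, G, H} → {B, C, E, F, G, K}.
Read '0': {B, C, E, F, G, K} → {C, D, E, F, K}.
Read '1': {C, D, E, F, K} → {B, C, E, G, K}.
Read '1': {B, C, E, G, K} → {B, C, E, F, G, K}.
Read '0': {B, C, E, F, G, K} → {C, D, E, F, K}.

{C, D, E, F, K}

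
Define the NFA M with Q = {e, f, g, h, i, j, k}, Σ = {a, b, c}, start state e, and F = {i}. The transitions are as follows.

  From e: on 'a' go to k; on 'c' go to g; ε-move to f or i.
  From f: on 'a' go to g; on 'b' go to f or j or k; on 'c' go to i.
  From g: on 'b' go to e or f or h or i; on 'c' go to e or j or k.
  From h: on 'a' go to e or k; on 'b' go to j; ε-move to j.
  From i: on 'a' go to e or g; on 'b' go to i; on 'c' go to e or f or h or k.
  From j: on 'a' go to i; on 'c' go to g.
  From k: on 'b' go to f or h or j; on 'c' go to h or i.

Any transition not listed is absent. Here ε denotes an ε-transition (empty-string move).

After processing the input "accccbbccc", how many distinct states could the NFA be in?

7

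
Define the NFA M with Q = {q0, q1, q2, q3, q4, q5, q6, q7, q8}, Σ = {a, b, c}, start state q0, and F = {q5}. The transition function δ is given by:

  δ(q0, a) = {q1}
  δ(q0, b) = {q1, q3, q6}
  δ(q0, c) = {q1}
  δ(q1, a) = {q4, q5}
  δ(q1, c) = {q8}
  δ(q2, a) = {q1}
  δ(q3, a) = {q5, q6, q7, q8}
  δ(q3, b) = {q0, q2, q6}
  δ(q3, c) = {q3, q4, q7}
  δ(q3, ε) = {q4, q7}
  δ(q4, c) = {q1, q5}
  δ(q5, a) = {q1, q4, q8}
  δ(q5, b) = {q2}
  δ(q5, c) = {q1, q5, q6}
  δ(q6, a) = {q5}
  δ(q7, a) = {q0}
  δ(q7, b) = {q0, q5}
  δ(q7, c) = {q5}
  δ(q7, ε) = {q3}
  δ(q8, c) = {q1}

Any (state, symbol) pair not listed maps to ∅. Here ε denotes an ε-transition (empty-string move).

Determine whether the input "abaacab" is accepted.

No

Start in {q0}.
Read 'a': {q0} → {q1}.
Read 'b': {q1} → ∅.
The set is empty and remains empty for the remaining 5 symbols.
The final set ∅ contains no accepting state.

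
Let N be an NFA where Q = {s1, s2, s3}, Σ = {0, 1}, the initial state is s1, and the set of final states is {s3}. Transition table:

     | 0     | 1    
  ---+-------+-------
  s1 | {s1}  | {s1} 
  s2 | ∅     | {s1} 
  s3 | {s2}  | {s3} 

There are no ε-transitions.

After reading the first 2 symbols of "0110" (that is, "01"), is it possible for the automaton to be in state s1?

Yes

Start in {s1}.
Read '0': s1→{s1}; now {s1}.
Read '1': s1→{s1}; now {s1}.
State s1 is in {s1}.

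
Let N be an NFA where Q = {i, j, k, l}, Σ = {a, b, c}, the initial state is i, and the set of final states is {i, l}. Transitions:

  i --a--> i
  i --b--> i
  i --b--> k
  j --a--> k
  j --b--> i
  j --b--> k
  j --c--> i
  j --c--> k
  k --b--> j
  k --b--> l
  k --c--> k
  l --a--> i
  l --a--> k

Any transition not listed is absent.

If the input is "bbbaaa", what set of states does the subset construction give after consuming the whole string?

Start in {i}.
Read 'b': {i} → {i, k}.
Read 'b': {i, k} → {i, j, k, l}.
Read 'b': {i, j, k, l} → {i, j, k, l}.
Read 'a': {i, j, k, l} → {i, k}.
Read 'a': {i, k} → {i}.
Read 'a': {i} → {i}.

{i}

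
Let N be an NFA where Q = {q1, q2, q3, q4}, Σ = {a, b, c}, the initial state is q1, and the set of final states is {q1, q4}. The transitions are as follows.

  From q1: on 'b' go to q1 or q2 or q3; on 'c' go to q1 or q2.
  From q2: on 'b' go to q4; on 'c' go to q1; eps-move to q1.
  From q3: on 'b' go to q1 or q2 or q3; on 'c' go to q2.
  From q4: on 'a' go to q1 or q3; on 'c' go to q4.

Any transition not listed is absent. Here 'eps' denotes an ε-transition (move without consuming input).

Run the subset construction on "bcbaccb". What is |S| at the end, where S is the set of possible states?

4

Start in {q1}.
Read 'b': {q1} → {q1, q2, q3}.
Read 'c': {q1, q2, q3} → {q1, q2}.
Read 'b': {q1, q2} → {q1, q2, q3, q4}.
Read 'a': {q1, q2, q3, q4} → {q1, q3}.
Read 'c': {q1, q3} → {q1, q2}.
Read 'c': {q1, q2} → {q1, q2}.
Read 'b': {q1, q2} → {q1, q2, q3, q4}.
That set has 4 states.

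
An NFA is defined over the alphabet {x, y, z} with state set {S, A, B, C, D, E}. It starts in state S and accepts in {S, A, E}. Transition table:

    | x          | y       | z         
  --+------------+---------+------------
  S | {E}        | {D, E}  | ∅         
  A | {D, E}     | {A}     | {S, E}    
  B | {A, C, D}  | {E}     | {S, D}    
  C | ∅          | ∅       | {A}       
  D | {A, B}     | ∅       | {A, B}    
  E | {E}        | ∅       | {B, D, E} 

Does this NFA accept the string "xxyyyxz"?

Start in {S}.
Read 'x': {S} → {E}.
Read 'x': {E} → {E}.
Read 'y': {E} → ∅.
The set is empty and remains empty for the remaining 4 symbols.
The final set ∅ contains no accepting state.

No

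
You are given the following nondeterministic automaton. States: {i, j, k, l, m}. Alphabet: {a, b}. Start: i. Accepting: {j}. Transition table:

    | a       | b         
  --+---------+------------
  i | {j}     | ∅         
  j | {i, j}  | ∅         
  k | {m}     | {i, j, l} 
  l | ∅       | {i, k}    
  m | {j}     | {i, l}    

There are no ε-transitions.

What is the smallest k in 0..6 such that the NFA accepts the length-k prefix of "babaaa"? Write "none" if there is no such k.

none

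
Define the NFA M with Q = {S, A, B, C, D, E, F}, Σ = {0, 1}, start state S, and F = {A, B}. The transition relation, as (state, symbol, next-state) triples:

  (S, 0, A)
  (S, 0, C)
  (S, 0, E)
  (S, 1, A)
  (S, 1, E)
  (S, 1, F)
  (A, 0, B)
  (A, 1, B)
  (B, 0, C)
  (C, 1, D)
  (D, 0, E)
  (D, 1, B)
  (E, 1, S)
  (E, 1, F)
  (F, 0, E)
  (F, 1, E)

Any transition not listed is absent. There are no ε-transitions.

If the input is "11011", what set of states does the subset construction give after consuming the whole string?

Start in {S}.
Read '1': S→{A, E, F}; now {A, E, F}.
Read '1': A→{B}, E→{S, F}, F→{E}; now {S, B, E, F}.
Read '0': S→{A, C, E}, B→{C}, E→∅, F→{E}; now {A, C, E}.
Read '1': A→{B}, C→{D}, E→{S, F}; now {S, B, D, F}.
Read '1': S→{A, E, F}, B→∅, D→{B}, F→{E}; now {A, B, E, F}.

{A, B, E, F}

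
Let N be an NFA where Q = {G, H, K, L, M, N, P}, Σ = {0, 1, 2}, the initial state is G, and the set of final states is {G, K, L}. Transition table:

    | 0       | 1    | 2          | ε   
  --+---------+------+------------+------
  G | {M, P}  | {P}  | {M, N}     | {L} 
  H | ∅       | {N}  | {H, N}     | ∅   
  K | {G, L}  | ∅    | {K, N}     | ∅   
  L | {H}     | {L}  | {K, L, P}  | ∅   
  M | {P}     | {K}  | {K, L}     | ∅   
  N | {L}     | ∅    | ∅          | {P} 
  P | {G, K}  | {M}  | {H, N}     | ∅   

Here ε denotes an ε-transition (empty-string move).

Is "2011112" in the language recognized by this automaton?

Start: ε-closure({G}) = {G, L}.
Read '2': G→{M, N}, L→{K, L, P}; now {K, L, M, N, P}.
Read '0': K→{G, L}, L→{H}, M→{P}, N→{L}, P→{G, K}; now {G, H, K, L, P}.
Read '1': G→{P}, H→{N}, K→∅, L→{L}, P→{M}; now {L, M, N, P}.
Read '1': L→{L}, M→{K}, N→∅, P→{M}; now {K, L, M}.
Read '1': K→∅, L→{L}, M→{K}; now {K, L}.
Read '1': K→∅, L→{L}; now {L}.
Read '2': L→{K, L, P}; now {K, L, P}.
The final set {K, L, P} contains the accepting states K, L.

Yes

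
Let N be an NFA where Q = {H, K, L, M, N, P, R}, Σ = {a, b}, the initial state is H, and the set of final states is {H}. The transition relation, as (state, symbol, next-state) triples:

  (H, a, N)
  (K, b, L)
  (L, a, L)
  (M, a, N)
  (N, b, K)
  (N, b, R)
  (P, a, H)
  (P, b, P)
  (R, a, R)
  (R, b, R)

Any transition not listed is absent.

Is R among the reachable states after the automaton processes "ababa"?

Yes

Start in {H}.
Read 'a': H→{N}; now {N}.
Read 'b': N→{K, R}; now {K, R}.
Read 'a': K→∅, R→{R}; now {R}.
Read 'b': R→{R}; now {R}.
Read 'a': R→{R}; now {R}.
State R is in {R}.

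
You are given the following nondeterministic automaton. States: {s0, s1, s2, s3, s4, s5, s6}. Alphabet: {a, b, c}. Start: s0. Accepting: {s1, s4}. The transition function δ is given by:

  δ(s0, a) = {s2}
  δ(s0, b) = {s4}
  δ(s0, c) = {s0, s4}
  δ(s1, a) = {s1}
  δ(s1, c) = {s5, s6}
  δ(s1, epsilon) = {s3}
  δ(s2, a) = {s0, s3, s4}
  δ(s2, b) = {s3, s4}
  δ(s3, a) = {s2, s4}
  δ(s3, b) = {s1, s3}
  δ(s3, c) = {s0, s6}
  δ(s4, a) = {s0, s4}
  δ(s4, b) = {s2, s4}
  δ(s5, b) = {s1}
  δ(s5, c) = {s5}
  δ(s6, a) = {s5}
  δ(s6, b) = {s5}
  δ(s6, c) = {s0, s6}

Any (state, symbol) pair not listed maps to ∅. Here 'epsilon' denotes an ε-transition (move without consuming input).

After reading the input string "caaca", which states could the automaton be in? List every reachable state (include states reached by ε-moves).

Start in {s0}.
Read 'c': {s0} → {s0, s4}.
Read 'a': {s0, s4} → {s0, s2, s4}.
Read 'a': {s0, s2, s4} → {s0, s2, s3, s4}.
Read 'c': {s0, s2, s3, s4} → {s0, s4, s6}.
Read 'a': {s0, s4, s6} → {s0, s2, s4, s5}.

{s0, s2, s4, s5}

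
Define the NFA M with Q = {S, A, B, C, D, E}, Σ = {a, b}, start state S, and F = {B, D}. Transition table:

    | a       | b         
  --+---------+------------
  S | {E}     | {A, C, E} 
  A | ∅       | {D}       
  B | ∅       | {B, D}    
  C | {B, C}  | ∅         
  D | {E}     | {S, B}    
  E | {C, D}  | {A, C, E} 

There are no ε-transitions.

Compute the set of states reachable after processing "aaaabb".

{S, A, B, C, D, E}

Start in {S}.
Read 'a': S→{E}; now {E}.
Read 'a': E→{C, D}; now {C, D}.
Read 'a': C→{B, C}, D→{E}; now {B, C, E}.
Read 'a': B→∅, C→{B, C}, E→{C, D}; now {B, C, D}.
Read 'b': B→{B, D}, C→∅, D→{S, B}; now {S, B, D}.
Read 'b': S→{A, C, E}, B→{B, D}, D→{S, B}; now {S, A, B, C, D, E}.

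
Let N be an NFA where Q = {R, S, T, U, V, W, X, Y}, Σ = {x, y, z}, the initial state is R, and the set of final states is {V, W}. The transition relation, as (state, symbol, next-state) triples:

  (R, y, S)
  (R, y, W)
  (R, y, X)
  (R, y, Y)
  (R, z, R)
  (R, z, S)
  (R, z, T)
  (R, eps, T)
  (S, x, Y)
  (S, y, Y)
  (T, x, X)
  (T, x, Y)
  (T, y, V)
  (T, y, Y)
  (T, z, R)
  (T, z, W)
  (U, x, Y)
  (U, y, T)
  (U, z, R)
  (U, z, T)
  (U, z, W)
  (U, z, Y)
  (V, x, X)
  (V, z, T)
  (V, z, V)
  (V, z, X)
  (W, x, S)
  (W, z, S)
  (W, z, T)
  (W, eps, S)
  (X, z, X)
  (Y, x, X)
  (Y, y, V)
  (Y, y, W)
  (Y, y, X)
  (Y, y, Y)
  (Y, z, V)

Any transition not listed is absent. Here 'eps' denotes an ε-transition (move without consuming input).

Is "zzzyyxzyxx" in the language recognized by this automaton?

No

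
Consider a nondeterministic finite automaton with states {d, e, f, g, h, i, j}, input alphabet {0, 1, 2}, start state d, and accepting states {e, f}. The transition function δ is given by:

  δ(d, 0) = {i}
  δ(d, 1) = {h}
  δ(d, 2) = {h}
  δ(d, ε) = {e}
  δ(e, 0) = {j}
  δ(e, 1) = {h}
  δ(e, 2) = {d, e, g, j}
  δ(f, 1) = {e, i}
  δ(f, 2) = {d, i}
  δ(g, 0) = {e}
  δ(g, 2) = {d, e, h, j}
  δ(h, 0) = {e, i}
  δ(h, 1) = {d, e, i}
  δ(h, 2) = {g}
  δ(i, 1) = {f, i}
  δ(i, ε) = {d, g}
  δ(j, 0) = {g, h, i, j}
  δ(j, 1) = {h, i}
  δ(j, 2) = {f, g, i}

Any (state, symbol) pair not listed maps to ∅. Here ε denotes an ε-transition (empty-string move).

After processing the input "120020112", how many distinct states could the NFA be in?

6

Start: ε-closure({d}) = {d, e}.
Read '1': {d, e} → {h}.
Read '2': {h} → {g}.
Read '0': {g} → {e}.
Read '0': {e} → {j}.
Read '2': {j} → {d, e, f, g, i}.
Read '0': {d, e, f, g, i} → {d, e, g, i, j}.
Read '1': {d, e, g, i, j} → {d, e, f, g, h, i}.
Read '1': {d, e, f, g, h, i} → {d, e, f, g, h, i}.
Read '2': {d, e, f, g, h, i} → {d, e, g, h, i, j}.
That set has 6 states.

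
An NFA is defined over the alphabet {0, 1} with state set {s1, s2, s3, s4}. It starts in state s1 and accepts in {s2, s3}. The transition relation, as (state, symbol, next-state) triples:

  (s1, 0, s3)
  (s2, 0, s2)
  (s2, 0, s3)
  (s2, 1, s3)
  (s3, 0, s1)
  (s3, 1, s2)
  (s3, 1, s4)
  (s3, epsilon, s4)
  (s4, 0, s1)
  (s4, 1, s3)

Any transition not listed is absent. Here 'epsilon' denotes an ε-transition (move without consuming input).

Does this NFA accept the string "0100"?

Start in {s1}.
Read '0': {s1} → {s3, s4}.
Read '1': {s3, s4} → {s2, s3, s4}.
Read '0': {s2, s3, s4} → {s1, s2, s3, s4}.
Read '0': {s1, s2, s3, s4} → {s1, s2, s3, s4}.
The final set {s1, s2, s3, s4} contains the accepting states s2, s3.

Yes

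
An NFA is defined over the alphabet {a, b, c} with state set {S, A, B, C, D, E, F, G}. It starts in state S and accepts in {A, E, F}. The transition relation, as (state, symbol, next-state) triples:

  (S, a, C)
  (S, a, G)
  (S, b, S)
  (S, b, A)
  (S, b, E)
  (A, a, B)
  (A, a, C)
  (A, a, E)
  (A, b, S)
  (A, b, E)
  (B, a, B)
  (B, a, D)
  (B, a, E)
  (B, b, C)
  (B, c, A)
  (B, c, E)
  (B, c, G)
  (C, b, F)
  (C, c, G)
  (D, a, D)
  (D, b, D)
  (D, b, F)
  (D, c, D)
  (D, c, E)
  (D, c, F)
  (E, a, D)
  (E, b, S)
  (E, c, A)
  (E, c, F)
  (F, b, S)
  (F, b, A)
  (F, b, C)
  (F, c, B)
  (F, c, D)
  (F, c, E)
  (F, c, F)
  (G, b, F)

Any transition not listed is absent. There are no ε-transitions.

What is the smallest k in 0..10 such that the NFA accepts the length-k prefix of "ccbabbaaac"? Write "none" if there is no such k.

Start in {S}.
Read 'c': S→∅; now ∅.
The set is empty and remains empty for the remaining 9 symbols.
No reachable set along the way intersects F.

none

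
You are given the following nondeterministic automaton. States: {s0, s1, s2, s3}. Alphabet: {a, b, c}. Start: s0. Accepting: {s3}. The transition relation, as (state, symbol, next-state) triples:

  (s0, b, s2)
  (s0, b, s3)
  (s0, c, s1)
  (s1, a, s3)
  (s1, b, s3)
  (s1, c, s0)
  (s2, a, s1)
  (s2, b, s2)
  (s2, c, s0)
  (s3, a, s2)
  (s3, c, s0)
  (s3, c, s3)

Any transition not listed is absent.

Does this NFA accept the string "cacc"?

Start in {s0}.
Read 'c': s0→{s1}; now {s1}.
Read 'a': s1→{s3}; now {s3}.
Read 'c': s3→{s0, s3}; now {s0, s3}.
Read 'c': s0→{s1}, s3→{s0, s3}; now {s0, s1, s3}.
The final set {s0, s1, s3} contains the accepting state s3.

Yes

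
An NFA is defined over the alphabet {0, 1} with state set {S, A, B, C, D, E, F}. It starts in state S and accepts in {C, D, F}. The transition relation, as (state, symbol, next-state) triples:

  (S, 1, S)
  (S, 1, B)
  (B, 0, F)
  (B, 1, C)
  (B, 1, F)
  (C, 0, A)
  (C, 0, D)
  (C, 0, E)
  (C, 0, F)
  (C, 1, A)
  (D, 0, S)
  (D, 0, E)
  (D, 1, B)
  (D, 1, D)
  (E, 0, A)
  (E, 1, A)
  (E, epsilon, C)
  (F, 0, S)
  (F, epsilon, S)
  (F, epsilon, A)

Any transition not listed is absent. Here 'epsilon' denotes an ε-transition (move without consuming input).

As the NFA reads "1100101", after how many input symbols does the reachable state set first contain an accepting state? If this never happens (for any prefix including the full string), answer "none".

2

Start in {S}.
Read '1': S→{S, B}; now {S, B}.
Read '1': S→{S, B}, B→{C, F}; union {S, B, C, F}; ε-closure = {S, A, B, C, F}.
None of the earlier sets intersect F, but {S, A, B, C, F} does.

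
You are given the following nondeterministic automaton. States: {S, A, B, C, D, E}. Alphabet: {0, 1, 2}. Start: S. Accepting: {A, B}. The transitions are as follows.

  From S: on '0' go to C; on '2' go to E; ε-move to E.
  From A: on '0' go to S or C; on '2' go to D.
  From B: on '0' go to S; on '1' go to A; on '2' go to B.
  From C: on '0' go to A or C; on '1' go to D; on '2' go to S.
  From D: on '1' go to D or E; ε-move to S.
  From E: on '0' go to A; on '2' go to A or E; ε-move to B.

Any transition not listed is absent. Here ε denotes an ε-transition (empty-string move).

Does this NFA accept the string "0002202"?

Yes

Start: ε-closure({S}) = {S, B, E}.
Read '0': S→{C}, B→{S}, E→{A}; union {S, A, C}; ε-closure = {S, A, B, C, E}.
Read '0': S→{C}, A→{S, C}, B→{S}, C→{A, C}, E→{A}; union {S, A, C}; ε-closure = {S, A, B, C, E}.
Read '0': S→{C}, A→{S, C}, B→{S}, C→{A, C}, E→{A}; union {S, A, C}; ε-closure = {S, A, B, C, E}.
Read '2': S→{E}, A→{D}, B→{B}, C→{S}, E→{A, E}; now {S, A, B, D, E}.
Read '2': S→{E}, A→{D}, B→{B}, D→∅, E→{A, E}; union {A, B, D, E}; ε-closure = {S, A, B, D, E}.
Read '0': S→{C}, A→{S, C}, B→{S}, D→∅, E→{A}; union {S, A, C}; ε-closure = {S, A, B, C, E}.
Read '2': S→{E}, A→{D}, B→{B}, C→{S}, E→{A, E}; now {S, A, B, D, E}.
The final set {S, A, B, D, E} contains the accepting states A, B.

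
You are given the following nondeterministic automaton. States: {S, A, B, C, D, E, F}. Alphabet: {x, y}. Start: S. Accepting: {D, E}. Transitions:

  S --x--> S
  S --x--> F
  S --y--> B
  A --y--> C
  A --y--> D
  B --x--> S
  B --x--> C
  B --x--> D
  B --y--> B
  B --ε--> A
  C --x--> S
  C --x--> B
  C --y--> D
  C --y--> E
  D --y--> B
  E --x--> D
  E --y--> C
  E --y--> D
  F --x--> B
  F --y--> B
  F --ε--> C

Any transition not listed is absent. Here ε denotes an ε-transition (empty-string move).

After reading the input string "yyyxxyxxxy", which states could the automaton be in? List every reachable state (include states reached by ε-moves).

Start in {S}.
Read 'y': {S} → {A, B}.
Read 'y': {A, B} → {A, B, C, D}.
Read 'y': {A, B, C, D} → {A, B, C, D, E}.
Read 'x': {A, B, C, D, E} → {S, A, B, C, D}.
Read 'x': {S, A, B, C, D} → {S, A, B, C, D, F}.
Read 'y': {S, A, B, C, D, F} → {A, B, C, D, E}.
Read 'x': {A, B, C, D, E} → {S, A, B, C, D}.
Read 'x': {S, A, B, C, D} → {S, A, B, C, D, F}.
Read 'x': {S, A, B, C, D, F} → {S, A, B, C, D, F}.
Read 'y': {S, A, B, C, D, F} → {A, B, C, D, E}.

{A, B, C, D, E}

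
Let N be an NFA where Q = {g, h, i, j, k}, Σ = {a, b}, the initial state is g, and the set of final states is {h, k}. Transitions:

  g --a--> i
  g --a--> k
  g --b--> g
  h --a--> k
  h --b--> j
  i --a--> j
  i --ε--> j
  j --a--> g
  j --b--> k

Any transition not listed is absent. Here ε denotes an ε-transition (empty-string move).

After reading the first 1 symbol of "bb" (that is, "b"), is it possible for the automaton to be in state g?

Yes

Start in {g}.
Read 'b': g→{g}; now {g}.
State g is in {g}.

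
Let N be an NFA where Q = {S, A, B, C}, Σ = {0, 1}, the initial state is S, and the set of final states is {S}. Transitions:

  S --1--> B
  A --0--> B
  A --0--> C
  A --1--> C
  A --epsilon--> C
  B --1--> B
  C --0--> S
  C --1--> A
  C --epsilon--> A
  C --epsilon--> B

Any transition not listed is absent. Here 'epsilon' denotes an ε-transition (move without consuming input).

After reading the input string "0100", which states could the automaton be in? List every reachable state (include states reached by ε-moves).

∅

Start in {S}.
Read '0': {S} → ∅.
The set is empty and remains empty for the remaining 3 symbols.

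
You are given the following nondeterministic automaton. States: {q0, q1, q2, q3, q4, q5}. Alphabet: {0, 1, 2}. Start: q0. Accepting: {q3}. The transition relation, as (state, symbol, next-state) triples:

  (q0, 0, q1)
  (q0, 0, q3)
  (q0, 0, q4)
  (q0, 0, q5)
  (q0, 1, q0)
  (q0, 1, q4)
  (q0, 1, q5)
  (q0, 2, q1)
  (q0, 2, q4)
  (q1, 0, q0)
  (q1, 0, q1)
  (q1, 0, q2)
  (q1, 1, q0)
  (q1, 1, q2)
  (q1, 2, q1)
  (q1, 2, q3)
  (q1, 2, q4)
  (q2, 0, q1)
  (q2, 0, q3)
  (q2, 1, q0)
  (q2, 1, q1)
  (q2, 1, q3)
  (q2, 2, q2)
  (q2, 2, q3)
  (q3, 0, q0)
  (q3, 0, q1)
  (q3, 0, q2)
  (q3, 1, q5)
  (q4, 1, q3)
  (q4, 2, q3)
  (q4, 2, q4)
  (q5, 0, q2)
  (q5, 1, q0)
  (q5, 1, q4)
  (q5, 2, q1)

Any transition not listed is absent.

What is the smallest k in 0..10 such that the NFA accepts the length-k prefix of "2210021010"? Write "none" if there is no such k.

Start in {q0}.
Read '2': {q0} → {q1, q4}.
Read '2': {q1, q4} → {q1, q3, q4}.
None of the earlier sets intersect F, but {q1, q3, q4} does.

2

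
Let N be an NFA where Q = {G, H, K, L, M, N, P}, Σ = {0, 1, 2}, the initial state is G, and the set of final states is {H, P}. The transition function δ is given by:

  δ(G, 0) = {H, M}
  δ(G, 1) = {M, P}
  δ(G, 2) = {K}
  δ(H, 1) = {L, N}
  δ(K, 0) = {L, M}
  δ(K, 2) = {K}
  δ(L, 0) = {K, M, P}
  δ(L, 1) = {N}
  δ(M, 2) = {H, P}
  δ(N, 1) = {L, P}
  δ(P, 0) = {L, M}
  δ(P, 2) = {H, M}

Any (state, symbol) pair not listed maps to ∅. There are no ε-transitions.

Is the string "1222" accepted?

Yes

Start in {G}.
Read '1': G→{M, P}; now {M, P}.
Read '2': M→{H, P}, P→{H, M}; now {H, M, P}.
Read '2': H→∅, M→{H, P}, P→{H, M}; now {H, M, P}.
Read '2': H→∅, M→{H, P}, P→{H, M}; now {H, M, P}.
The final set {H, M, P} contains the accepting states H, P.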